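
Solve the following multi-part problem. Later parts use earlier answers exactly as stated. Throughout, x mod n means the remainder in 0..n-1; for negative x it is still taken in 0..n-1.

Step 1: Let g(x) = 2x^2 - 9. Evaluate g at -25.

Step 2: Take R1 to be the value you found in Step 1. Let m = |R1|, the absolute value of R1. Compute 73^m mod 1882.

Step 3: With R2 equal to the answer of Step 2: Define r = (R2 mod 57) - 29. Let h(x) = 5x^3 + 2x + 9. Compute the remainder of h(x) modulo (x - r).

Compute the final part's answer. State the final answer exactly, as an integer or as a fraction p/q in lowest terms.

78184

Step 1: 2*(-25)^2 - 9 = (1250) + (-9) = 1241; answer 1241
Step 2: R1 = 1241; m = 1241; squarings mod 1882: 73^1=73, 73^2=1565, 73^4=743, 73^8=623, 73^16=437, 73^32=887, 73^64=93, 73^128=1121, 73^256=1347, 73^512=161, 73^1024=1455; 73^1241 = 73^1 * 73^8 * 73^16 * 73^64 * 73^128 * 73^1024 = 1251 (mod 1882); answer 1251
Step 3: R2 = 1251; r = 25; remainder = value at the root: 5*(25)^3 + 2*(25)^1 + 9 = (78125) + (50) + (9) = 78184; answer 78184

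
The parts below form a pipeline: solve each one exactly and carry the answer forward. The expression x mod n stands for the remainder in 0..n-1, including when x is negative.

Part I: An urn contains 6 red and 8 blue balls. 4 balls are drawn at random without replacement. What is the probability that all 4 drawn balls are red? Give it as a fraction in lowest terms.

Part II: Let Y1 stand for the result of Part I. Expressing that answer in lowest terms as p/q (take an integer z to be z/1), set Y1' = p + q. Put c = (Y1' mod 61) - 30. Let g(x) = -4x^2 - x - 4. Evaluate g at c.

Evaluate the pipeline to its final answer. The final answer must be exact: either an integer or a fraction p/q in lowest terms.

Part I: total draws C(14,4) = 1001; favorable C(6,4) = 15; P = 15/1001; answer 15/1001
Part II: Y1 = 15/1001; threaded value p + q = 1016; c = 10; -4*(10)^2 - 1*(10)^1 - 4 = (-400) + (-10) + (-4) = -414; answer -414

-414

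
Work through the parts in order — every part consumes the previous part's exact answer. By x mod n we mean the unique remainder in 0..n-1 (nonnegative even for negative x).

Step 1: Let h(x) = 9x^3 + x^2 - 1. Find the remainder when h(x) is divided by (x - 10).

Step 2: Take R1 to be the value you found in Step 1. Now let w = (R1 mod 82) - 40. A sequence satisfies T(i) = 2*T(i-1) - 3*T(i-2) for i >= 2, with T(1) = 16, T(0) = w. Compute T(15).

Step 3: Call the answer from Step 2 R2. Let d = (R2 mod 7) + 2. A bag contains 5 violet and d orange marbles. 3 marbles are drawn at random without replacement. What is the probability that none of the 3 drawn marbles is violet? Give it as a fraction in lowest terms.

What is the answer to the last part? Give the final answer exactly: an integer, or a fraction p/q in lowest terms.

Step 1: remainder = value at the root: 9*(10)^3 + 1*(10)^2 - 1 = (9000) + (100) + (-1) = 9099; answer 9099
Step 2: R1 = 9099; w = 39; T(2) = 2*(16) - 3*(39) = -85; iterating: T(2)=-85, T(3)=-218, T(4)=-181, T(5)=292, T(6)=1127, T(7)=1378, T(8)=-625, T(9)=-5384, T(10)=-8893, T(11)=-1634, T(12)=23411, T(13)=51724, T(14)=33215, T(15)=-88742; answer -88742
Step 3: R2 = -88742; d = 6; total draws C(11,3) = 165; favorable C(6,3) = 20; P = 4/33; answer 4/33

4/33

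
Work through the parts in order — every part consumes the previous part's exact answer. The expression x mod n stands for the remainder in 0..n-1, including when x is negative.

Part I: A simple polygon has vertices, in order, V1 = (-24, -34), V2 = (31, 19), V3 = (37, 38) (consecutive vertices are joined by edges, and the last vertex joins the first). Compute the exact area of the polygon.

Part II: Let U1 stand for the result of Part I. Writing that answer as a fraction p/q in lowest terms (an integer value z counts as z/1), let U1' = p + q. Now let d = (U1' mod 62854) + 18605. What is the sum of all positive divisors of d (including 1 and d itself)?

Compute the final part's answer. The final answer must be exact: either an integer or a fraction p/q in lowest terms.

Part I: cross terms: (-24*19 - 31*-34)=598, (31*38 - 37*19)=475, (37*-34 - -24*38)=-346; twice the area = |727| = 727; area = 727/2; answer 727/2
Part II: U1 = 727/2; threaded value p + q = 729; d = 19334; 19334 = 2 * 7 * 1381; sigma = (1 + 2) * (1 + 7) * (1 + 1381) = 3 * 8 * 1382 = 33168; answer 33168

33168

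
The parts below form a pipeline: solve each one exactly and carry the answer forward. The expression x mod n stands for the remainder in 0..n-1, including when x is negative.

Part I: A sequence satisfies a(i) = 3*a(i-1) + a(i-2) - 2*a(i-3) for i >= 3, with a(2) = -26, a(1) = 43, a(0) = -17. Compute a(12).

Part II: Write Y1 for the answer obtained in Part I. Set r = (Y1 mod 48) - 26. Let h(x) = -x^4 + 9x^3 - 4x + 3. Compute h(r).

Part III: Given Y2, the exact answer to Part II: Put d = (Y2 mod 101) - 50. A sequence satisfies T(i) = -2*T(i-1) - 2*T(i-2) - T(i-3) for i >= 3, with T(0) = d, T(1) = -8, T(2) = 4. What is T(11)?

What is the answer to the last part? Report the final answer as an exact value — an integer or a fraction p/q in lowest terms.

-70

Part I: a(3) = 3*(-26) + 1*(43) - 2*(-17) = -1; iterating: a(3)=-1, a(4)=-115, a(5)=-294, a(6)=-995, a(7)=-3049, a(8)=-9554, a(9)=-29721, a(10)=-92619, a(11)=-288470, a(12)=-898587; answer -898587
Part II: Y1 = -898587; r = -5; -1*(-5)^4 + 9*(-5)^3 - 4*(-5)^1 + 3 = (-625) + (-1125) + (20) + (3) = -1727; answer -1727
Part III: Y2 = -1727; d = 41; T(3) = -2*(4) - 2*(-8) - 1*(41) = -33; iterating: T(3)=-33, T(4)=66, T(5)=-70, T(6)=41, T(7)=-8, T(8)=4, T(9)=-33, T(10)=66, T(11)=-70; answer -70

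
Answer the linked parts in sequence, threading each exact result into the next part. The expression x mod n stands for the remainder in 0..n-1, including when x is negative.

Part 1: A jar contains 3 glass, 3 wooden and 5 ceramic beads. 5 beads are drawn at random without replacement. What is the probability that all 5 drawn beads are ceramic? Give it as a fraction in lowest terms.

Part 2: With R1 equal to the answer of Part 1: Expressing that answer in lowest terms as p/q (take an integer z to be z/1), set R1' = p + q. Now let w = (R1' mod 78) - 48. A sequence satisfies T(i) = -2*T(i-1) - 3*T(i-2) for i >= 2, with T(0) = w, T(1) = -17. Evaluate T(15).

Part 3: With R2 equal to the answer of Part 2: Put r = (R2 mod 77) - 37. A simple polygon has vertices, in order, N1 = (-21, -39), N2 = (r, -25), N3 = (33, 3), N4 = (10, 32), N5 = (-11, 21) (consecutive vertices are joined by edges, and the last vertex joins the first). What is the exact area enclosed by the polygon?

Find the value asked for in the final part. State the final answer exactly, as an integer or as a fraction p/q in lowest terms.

Part 1: total draws C(11,5) = 462; favorable C(5,5) = 1; P = 1/462; answer 1/462
Part 2: R1 = 1/462; threaded value p + q = 463; w = 25; T(2) = -2*(-17) - 3*(25) = -41; iterating: T(2)=-41, T(3)=133, T(4)=-143, T(5)=-113, T(6)=655, T(7)=-971, T(8)=-23, T(9)=2959, T(10)=-5849, T(11)=2821, T(12)=11905, T(13)=-32273, T(14)=28831, T(15)=39157; answer 39157
Part 3: R2 = 39157; r = 4; cross terms: (-21*-25 - 4*-39)=681, (4*3 - 33*-25)=837, (33*32 - 10*3)=1026, (10*21 - -11*32)=562, (-11*-39 - -21*21)=870; twice the area = |3976| = 3976; area = 1988; answer 1988

1988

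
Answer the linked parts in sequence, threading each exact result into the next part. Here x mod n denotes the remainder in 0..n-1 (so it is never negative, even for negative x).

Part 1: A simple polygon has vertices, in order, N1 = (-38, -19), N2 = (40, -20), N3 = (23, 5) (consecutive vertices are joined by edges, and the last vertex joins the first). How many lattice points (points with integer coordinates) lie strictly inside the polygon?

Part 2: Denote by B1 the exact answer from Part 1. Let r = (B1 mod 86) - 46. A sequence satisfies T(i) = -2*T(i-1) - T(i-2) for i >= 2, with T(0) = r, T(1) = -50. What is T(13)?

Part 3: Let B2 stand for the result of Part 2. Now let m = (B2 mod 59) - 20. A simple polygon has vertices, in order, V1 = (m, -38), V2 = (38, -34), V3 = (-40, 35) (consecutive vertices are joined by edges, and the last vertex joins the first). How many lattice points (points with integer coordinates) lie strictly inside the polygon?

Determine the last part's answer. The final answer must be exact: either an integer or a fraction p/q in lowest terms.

741

Part 1: cross terms: (-38*-20 - 40*-19)=1520, (40*5 - 23*-20)=660, (23*-19 - -38*5)=-247; twice the area = |1933| = 1933; area = 1933/2; boundary points = 1 + 1 + 1 = 3; strictly interior points = area - boundary/2 + 1 = 966; answer 966
Part 2: B1 = 966; r = -26; T(2) = -2*(-50) - 1*(-26) = 126; iterating: T(2)=126, T(3)=-202, T(4)=278, T(5)=-354, T(6)=430, T(7)=-506, T(8)=582, T(9)=-658, T(10)=734, T(11)=-810, T(12)=886, T(13)=-962; answer -962
Part 3: B2 = -962; m = 21; cross terms: (21*-34 - 38*-38)=730, (38*35 - -40*-34)=-30, (-40*-38 - 21*35)=785; twice the area = |1485| = 1485; area = 1485/2; boundary points = 1 + 3 + 1 = 5; strictly interior points = area - boundary/2 + 1 = 741; answer 741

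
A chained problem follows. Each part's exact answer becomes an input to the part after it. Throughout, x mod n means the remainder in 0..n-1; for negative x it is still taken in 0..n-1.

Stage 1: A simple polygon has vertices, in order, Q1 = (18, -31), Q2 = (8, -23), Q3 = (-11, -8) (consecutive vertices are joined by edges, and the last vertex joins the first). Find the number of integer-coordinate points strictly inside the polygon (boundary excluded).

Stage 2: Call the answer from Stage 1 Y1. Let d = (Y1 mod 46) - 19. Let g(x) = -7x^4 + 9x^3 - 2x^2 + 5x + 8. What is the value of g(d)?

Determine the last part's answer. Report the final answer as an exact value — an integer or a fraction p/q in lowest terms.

-974787

Stage 1: cross terms: (18*-23 - 8*-31)=-166, (8*-8 - -11*-23)=-317, (-11*-31 - 18*-8)=485; twice the area = |2| = 2; area = 1; boundary points = 2 + 1 + 1 = 4; strictly interior points = area - boundary/2 + 1 = 0; answer 0
Stage 2: Y1 = 0; d = -19; -7*(-19)^4 + 9*(-19)^3 - 2*(-19)^2 + 5*(-19)^1 + 8 = (-912247) + (-61731) + (-722) + (-95) + (8) = -974787; answer -974787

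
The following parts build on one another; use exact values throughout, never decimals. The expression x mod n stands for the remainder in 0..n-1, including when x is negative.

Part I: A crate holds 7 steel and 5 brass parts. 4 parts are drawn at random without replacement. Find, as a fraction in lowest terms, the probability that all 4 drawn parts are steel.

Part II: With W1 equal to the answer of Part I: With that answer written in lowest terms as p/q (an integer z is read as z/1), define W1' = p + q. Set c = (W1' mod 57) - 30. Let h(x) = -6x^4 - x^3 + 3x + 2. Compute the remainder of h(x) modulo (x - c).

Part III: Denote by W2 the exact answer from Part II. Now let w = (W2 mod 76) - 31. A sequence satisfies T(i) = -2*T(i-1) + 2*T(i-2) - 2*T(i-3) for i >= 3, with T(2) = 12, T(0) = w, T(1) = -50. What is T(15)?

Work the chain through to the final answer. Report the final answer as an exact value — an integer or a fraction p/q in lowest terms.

Part I: total draws C(12,4) = 495; favorable C(7,4) = 35; P = 7/99; answer 7/99
Part II: W1 = 7/99; threaded value p + q = 106; c = 19; remainder = value at the root: -6*(19)^4 - 1*(19)^3 + 3*(19)^1 + 2 = (-781926) + (-6859) + (57) + (2) = -788726; answer -788726
Part III: W2 = -788726; w = -29; T(3) = -2*(12) + 2*(-50) - 2*(-29) = -66; iterating: T(3)=-66, T(4)=256, T(5)=-668, T(6)=1980, T(7)=-5808, T(8)=16912, T(9)=-49400, T(10)=144240, T(11)=-421104, T(12)=1229488, T(13)=-3589664, T(14)=10480512, T(15)=-30599328; answer -30599328

-30599328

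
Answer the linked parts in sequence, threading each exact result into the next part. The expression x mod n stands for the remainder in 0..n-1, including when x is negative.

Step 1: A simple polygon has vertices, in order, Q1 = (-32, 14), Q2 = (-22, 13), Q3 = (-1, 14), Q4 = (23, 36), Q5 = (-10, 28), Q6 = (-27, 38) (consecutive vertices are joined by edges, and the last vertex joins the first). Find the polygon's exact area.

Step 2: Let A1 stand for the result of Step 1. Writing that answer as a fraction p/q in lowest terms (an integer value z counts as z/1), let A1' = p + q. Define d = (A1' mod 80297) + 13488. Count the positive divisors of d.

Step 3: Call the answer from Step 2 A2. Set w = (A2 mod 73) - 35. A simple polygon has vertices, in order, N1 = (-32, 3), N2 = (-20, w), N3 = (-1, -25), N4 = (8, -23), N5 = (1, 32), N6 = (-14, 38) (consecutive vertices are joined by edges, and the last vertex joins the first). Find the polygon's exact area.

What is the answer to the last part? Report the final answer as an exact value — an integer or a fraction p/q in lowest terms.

Step 1: cross terms: (-32*13 - -22*14)=-108, (-22*14 - -1*13)=-295, (-1*36 - 23*14)=-358, (23*28 - -10*36)=1004, (-10*38 - -27*28)=376, (-27*14 - -32*38)=838; twice the area = |1457| = 1457; area = 1457/2; answer 1457/2
Step 2: A1 = 1457/2; threaded value p + q = 1459; d = 14947; 14947 is prime, so its only divisors are 1 and 14947; count = 2; answer 2
Step 3: A2 = 2; w = -33; cross terms: (-32*-33 - -20*3)=1116, (-20*-25 - -1*-33)=467, (-1*-23 - 8*-25)=223, (8*32 - 1*-23)=279, (1*38 - -14*32)=486, (-14*3 - -32*38)=1174; twice the area = |3745| = 3745; area = 3745/2; answer 3745/2

3745/2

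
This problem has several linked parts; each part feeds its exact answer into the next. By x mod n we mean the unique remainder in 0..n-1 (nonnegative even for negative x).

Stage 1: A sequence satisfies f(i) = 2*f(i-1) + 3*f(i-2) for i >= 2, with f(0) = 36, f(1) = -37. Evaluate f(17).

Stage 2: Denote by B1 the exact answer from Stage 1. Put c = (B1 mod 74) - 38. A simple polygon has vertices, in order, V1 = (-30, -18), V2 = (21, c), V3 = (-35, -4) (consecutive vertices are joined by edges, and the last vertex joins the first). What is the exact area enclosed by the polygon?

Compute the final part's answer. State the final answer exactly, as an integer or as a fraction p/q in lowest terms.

Stage 1: f(2) = 2*(-37) + 3*(36) = 34; iterating: f(2)=34, f(3)=-43, f(4)=16, f(5)=-97, f(6)=-146, f(7)=-583, f(8)=-1604, f(9)=-4957, f(10)=-14726, f(11)=-44323, f(12)=-132824, f(13)=-398617, f(14)=-1195706, f(15)=-3587263, f(16)=-10761644, f(17)=-32285077; answer -32285077
Stage 2: B1 = -32285077; c = -25; cross terms: (-30*-25 - 21*-18)=1128, (21*-4 - -35*-25)=-959, (-35*-18 - -30*-4)=510; twice the area = |679| = 679; area = 679/2; answer 679/2

679/2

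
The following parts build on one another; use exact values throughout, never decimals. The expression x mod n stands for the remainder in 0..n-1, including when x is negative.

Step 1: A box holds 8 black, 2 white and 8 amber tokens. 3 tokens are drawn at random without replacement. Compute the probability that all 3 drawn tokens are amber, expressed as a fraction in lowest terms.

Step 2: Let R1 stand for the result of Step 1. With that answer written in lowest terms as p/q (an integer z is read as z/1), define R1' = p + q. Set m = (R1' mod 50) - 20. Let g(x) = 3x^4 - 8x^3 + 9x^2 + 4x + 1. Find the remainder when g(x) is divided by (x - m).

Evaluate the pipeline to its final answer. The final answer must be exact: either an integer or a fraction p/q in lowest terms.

Step 1: total draws C(18,3) = 816; favorable C(8,3) = 56; P = 7/102; answer 7/102
Step 2: R1 = 7/102; threaded value p + q = 109; m = -11; remainder = value at the root: 3*(-11)^4 - 8*(-11)^3 + 9*(-11)^2 + 4*(-11)^1 + 1 = (43923) + (10648) + (1089) + (-44) + (1) = 55617; answer 55617

55617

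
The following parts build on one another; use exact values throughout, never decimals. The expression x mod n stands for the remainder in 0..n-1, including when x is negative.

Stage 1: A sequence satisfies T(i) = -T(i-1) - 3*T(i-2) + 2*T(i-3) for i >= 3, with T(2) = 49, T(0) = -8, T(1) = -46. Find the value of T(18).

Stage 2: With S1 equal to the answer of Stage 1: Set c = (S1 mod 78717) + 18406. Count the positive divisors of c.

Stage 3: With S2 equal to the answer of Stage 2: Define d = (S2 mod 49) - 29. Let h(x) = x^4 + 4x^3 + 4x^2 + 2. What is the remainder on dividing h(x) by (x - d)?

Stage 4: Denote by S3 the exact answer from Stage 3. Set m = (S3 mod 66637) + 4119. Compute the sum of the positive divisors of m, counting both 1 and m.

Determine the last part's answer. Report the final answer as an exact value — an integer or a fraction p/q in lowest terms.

Stage 1: T(3) = -1*(49) - 3*(-46) + 2*(-8) = 73; iterating: T(3)=73, T(4)=-312, T(5)=191, T(6)=891, T(7)=-2088, T(8)=-203, T(9)=8249, T(10)=-11816, T(11)=-13337, T(12)=65283, T(13)=-48904, T(14)=-173619, T(15)=450897, T(16)=-27848, T(17)=-1672081, T(18)=2657419; answer 2657419
Stage 2: S1 = 2657419; c = 78164; 78164 = 2^2 * 19541; number of divisors = (2+1) * (1+1) = 6; answer 6
Stage 3: S2 = 6; d = -23; remainder = value at the root: 1*(-23)^4 + 4*(-23)^3 + 4*(-23)^2 + 2 = (279841) + (-48668) + (2116) + (2) = 233291; answer 233291
Stage 4: S3 = 233291; m = 37499; 37499 = 7 * 11 * 487; sigma = (1 + 7) * (1 + 11) * (1 + 487) = 8 * 12 * 488 = 46848; answer 46848

46848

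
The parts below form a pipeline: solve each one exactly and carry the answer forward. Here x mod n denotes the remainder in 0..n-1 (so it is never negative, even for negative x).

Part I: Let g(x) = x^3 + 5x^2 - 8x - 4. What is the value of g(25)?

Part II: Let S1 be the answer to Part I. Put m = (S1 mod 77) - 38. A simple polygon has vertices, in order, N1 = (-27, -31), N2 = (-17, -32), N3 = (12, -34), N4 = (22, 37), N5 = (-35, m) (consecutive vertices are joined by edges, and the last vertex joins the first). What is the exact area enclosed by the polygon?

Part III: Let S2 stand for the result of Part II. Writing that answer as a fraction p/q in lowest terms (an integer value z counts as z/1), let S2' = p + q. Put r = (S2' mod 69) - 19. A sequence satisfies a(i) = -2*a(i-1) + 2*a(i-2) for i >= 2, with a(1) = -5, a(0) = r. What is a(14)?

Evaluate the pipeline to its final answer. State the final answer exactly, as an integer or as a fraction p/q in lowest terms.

6227328

Part I: 1*(25)^3 + 5*(25)^2 - 8*(25)^1 - 4 = (15625) + (3125) + (-200) + (-4) = 18546; answer 18546
Part II: S1 = 18546; m = 28; cross terms: (-27*-32 - -17*-31)=337, (-17*-34 - 12*-32)=962, (12*37 - 22*-34)=1192, (22*28 - -35*37)=1911, (-35*-31 - -27*28)=1841; twice the area = |6243| = 6243; area = 6243/2; answer 6243/2
Part III: S2 = 6243/2; threaded value p + q = 6245; r = 16; a(2) = -2*(-5) + 2*(16) = 42; iterating: a(2)=42, a(3)=-94, a(4)=272, a(5)=-732, a(6)=2008, a(7)=-5480, a(8)=14976, a(9)=-40912, a(10)=111776, a(11)=-305376, a(12)=834304, a(13)=-2279360, a(14)=6227328; answer 6227328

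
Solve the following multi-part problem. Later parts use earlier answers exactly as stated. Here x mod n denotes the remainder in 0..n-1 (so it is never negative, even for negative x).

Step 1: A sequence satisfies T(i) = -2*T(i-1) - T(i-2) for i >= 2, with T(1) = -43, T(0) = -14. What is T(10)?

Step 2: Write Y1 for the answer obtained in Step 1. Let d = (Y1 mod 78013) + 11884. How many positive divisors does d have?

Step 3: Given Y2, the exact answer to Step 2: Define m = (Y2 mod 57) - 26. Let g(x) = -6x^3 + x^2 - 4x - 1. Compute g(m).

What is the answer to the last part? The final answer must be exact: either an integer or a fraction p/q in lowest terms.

6139

Step 1: T(2) = -2*(-43) - 1*(-14) = 100; iterating: T(2)=100, T(3)=-157, T(4)=214, T(5)=-271, T(6)=328, T(7)=-385, T(8)=442, T(9)=-499, T(10)=556; answer 556
Step 2: Y1 = 556; d = 12440; 12440 = 2^3 * 5 * 311; number of divisors = (3+1) * (1+1) * (1+1) = 16; answer 16
Step 3: Y2 = 16; m = -10; -6*(-10)^3 + 1*(-10)^2 - 4*(-10)^1 - 1 = (6000) + (100) + (40) + (-1) = 6139; answer 6139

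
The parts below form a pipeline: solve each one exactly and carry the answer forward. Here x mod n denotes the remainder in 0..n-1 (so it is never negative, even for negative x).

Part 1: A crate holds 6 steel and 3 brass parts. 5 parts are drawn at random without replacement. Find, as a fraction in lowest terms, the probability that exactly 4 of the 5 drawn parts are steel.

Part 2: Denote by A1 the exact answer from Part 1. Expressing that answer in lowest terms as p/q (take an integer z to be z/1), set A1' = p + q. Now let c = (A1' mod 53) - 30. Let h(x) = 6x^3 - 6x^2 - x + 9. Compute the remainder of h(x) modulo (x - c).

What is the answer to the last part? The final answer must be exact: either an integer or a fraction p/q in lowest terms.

Part 1: total draws C(9,5) = 126; favorable C(6,4)*C(3,1) = 45; P = 5/14; answer 5/14
Part 2: A1 = 5/14; threaded value p + q = 19; c = -11; remainder = value at the root: 6*(-11)^3 - 6*(-11)^2 - 1*(-11)^1 + 9 = (-7986) + (-726) + (11) + (9) = -8692; answer -8692

-8692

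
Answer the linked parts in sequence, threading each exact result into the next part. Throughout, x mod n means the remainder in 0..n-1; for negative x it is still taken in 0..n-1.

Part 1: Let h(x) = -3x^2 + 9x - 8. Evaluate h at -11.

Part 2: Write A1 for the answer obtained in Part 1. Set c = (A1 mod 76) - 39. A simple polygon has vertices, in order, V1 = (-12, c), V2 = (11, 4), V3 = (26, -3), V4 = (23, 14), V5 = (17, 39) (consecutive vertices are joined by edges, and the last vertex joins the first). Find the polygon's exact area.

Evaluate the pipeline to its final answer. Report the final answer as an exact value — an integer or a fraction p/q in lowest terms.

1513/2

Part 1: -3*(-11)^2 + 9*(-11)^1 - 8 = (-363) + (-99) + (-8) = -470; answer -470
Part 2: A1 = -470; c = 23; cross terms: (-12*4 - 11*23)=-301, (11*-3 - 26*4)=-137, (26*14 - 23*-3)=433, (23*39 - 17*14)=659, (17*23 - -12*39)=859; twice the area = |1513| = 1513; area = 1513/2; answer 1513/2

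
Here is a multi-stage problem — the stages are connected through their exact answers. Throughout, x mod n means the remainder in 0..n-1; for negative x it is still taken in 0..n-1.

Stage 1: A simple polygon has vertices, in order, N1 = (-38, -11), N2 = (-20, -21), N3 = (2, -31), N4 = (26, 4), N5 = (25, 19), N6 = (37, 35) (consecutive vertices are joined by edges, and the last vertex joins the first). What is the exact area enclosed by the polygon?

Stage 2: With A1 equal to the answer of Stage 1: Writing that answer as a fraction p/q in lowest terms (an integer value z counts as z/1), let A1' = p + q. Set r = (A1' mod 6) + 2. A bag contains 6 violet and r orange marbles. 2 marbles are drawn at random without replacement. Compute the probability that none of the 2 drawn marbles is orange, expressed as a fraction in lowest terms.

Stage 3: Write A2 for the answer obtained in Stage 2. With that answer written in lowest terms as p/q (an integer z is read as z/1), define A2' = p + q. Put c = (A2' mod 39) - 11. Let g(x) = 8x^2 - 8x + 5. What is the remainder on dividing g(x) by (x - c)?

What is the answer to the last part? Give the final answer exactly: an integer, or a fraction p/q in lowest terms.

3045

Stage 1: cross terms: (-38*-21 - -20*-11)=578, (-20*-31 - 2*-21)=662, (2*4 - 26*-31)=814, (26*19 - 25*4)=394, (25*35 - 37*19)=172, (37*-11 - -38*35)=923; twice the area = |3543| = 3543; area = 3543/2; answer 3543/2
Stage 2: A1 = 3543/2; threaded value p + q = 3545; r = 7; total draws C(13,2) = 78; favorable C(6,2) = 15; P = 5/26; answer 5/26
Stage 3: A2 = 5/26; threaded value p + q = 31; c = 20; remainder = value at the root: 8*(20)^2 - 8*(20)^1 + 5 = (3200) + (-160) + (5) = 3045; answer 3045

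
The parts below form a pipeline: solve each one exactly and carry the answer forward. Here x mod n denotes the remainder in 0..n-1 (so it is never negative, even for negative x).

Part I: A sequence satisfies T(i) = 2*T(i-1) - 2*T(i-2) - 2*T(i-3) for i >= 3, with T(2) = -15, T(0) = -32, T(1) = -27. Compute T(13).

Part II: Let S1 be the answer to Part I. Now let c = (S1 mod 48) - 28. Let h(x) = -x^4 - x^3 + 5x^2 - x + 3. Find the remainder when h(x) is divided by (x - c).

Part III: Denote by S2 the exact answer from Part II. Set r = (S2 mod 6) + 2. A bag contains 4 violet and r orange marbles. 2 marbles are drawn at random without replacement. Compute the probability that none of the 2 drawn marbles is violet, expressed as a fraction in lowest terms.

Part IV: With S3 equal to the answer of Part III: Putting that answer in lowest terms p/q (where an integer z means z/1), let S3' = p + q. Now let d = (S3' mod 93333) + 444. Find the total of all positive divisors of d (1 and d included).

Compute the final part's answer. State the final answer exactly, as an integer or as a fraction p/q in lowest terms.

Part I: T(3) = 2*(-15) - 2*(-27) - 2*(-32) = 88; iterating: T(3)=88, T(4)=260, T(5)=374, T(6)=52, T(7)=-1164, T(8)=-3180, T(9)=-4136, T(10)=416, T(11)=15464, T(12)=38368, T(13)=44976; answer 44976
Part II: S1 = 44976; c = -28; remainder = value at the root: -1*(-28)^4 - 1*(-28)^3 + 5*(-28)^2 - 1*(-28)^1 + 3 = (-614656) + (21952) + (3920) + (28) + (3) = -588753; answer -588753
Part III: S2 = -588753; r = 5; total draws C(9,2) = 36; favorable C(5,2) = 10; P = 5/18; answer 5/18
Part IV: S3 = 5/18; threaded value p + q = 23; d = 467; 467 is prime, so its only divisors are 1 and 467; sigma = 1 + 467 = 468; answer 468

468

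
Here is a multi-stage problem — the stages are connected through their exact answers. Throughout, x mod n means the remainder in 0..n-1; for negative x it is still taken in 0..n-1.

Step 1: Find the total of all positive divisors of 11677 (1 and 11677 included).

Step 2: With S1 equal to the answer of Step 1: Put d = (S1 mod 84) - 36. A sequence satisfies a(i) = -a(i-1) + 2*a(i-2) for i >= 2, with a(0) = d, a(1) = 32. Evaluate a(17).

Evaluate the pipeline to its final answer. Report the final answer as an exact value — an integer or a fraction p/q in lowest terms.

2883572

Step 1: 11677 is prime, so its only divisors are 1 and 11677; sigma = 1 + 11677 = 11678; answer 11678
Step 2: S1 = 11678; d = -34; a(2) = -1*(32) + 2*(-34) = -100; iterating: a(2)=-100, a(3)=164, a(4)=-364, a(5)=692, a(6)=-1420, a(7)=2804, a(8)=-5644, a(9)=11252, a(10)=-22540, a(11)=45044, a(12)=-90124, a(13)=180212, a(14)=-360460, a(15)=720884, a(16)=-1441804, a(17)=2883572; answer 2883572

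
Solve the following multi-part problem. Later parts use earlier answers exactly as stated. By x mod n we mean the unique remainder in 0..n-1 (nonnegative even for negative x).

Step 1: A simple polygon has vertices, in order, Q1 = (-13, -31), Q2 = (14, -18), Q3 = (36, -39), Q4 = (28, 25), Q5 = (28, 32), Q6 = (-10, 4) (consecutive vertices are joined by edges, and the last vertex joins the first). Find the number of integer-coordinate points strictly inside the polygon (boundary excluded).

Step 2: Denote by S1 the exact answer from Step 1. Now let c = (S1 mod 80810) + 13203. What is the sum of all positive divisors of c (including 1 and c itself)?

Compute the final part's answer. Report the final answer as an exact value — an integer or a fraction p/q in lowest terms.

Step 1: cross terms: (-13*-18 - 14*-31)=668, (14*-39 - 36*-18)=102, (36*25 - 28*-39)=1992, (28*32 - 28*25)=196, (28*4 - -10*32)=432, (-10*-31 - -13*4)=362; twice the area = |3752| = 3752; area = 1876; boundary points = 1 + 1 + 8 + 7 + 2 + 1 = 20; strictly interior points = area - boundary/2 + 1 = 1867; answer 1867
Step 2: S1 = 1867; c = 15070; 15070 = 2 * 5 * 11 * 137; sigma = (1 + 2) * (1 + 5) * (1 + 11) * (1 + 137) = 3 * 6 * 12 * 138 = 29808; answer 29808

29808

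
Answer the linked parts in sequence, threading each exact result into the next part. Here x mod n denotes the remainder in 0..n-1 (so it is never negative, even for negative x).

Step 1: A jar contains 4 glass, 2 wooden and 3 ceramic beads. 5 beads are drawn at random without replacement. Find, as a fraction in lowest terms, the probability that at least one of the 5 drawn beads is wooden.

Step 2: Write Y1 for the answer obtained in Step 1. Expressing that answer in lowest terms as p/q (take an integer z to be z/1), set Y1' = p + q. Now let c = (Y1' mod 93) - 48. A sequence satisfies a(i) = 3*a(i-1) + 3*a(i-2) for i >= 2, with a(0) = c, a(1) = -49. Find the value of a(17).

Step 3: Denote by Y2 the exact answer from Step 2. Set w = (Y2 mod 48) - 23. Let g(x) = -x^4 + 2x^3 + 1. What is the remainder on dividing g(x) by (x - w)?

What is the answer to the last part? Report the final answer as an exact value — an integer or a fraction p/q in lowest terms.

Step 1: total draws C(9,5) = 126; complement C(7,5) = 21; favorable 126 - 21 = 105; P = 5/6; answer 5/6
Step 2: Y1 = 5/6; threaded value p + q = 11; c = -37; a(2) = 3*(-49) + 3*(-37) = -258; iterating: a(2)=-258, a(3)=-921, a(4)=-3537, a(5)=-13374, a(6)=-50733, a(7)=-192321, a(8)=-729162, a(9)=-2764449, a(10)=-10480833, a(11)=-39735846, a(12)=-150650037, a(13)=-571157649, a(14)=-2165423058, a(15)=-8209742121, a(16)=-31125495537, a(17)=-118005712974; answer -118005712974
Step 3: Y2 = -118005712974; w = -5; remainder = value at the root: -1*(-5)^4 + 2*(-5)^3 + 1 = (-625) + (-250) + (1) = -874; answer -874

-874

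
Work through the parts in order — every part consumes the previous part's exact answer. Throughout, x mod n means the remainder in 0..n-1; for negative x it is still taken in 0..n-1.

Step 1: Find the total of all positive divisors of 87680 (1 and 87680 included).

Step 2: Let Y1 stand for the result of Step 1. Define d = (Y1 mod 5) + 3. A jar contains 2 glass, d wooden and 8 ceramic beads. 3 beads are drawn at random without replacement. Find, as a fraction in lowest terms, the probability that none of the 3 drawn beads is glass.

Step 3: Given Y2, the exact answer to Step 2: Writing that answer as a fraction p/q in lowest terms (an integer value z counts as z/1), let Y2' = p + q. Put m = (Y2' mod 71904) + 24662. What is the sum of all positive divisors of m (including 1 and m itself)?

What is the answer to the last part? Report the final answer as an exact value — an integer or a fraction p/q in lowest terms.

Step 1: 87680 = 2^7 * 5 * 137; sigma = (1 + 2 + 4 + 8 + 16 + 32 + 64 + 128) * (1 + 5) * (1 + 137) = 255 * 6 * 138 = 211140; answer 211140
Step 2: Y1 = 211140; d = 3; total draws C(13,3) = 286; favorable C(11,3) = 165; P = 15/26; answer 15/26
Step 3: Y2 = 15/26; threaded value p + q = 41; m = 24703; 24703 = 7 * 3529; sigma = (1 + 7) * (1 + 3529) = 8 * 3530 = 28240; answer 28240

28240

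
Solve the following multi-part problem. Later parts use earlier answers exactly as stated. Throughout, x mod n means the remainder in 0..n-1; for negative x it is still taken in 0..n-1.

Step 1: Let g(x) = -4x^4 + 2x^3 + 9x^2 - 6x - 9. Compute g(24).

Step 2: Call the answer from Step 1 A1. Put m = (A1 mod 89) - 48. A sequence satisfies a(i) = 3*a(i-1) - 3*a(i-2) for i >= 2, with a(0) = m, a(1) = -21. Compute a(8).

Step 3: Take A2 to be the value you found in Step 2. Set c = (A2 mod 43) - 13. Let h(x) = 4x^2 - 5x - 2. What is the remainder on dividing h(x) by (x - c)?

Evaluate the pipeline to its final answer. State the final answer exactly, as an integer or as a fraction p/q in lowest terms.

1999

Step 1: -4*(24)^4 + 2*(24)^3 + 9*(24)^2 - 6*(24)^1 - 9 = (-1327104) + (27648) + (5184) + (-144) + (-9) = -1294425; answer -1294425
Step 2: A1 = -1294425; m = 32; a(2) = 3*(-21) - 3*(32) = -159; iterating: a(2)=-159, a(3)=-414, a(4)=-765, a(5)=-1053, a(6)=-864, a(7)=567, a(8)=4293; answer 4293
Step 3: A2 = 4293; c = 23; remainder = value at the root: 4*(23)^2 - 5*(23)^1 - 2 = (2116) + (-115) + (-2) = 1999; answer 1999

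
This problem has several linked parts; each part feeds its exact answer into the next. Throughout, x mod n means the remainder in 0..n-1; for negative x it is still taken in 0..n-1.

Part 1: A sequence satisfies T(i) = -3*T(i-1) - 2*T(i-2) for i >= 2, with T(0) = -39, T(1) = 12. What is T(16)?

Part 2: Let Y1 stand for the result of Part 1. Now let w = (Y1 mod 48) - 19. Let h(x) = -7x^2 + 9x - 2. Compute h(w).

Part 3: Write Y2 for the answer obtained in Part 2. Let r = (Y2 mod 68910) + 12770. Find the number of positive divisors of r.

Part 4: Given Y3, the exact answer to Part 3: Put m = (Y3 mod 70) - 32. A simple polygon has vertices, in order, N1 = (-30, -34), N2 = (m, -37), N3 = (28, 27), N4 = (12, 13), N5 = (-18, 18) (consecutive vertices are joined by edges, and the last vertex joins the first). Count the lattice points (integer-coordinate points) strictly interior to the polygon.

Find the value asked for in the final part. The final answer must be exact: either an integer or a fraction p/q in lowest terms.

1154

Part 1: T(2) = -3*(12) - 2*(-39) = 42; iterating: T(2)=42, T(3)=-150, T(4)=366, T(5)=-798, T(6)=1662, T(7)=-3390, T(8)=6846, T(9)=-13758, T(10)=27582, T(11)=-55230, T(12)=110526, T(13)=-221118, T(14)=442302, T(15)=-884670, T(16)=1769406; answer 1769406
Part 2: Y1 = 1769406; w = 11; -7*(11)^2 + 9*(11)^1 - 2 = (-847) + (99) + (-2) = -750; answer -750
Part 3: Y2 = -750; r = 80930; 80930 = 2 * 5 * 8093; number of divisors = (1+1) * (1+1) * (1+1) = 8; answer 8
Part 4: Y3 = 8; m = -24; cross terms: (-30*-37 - -24*-34)=294, (-24*27 - 28*-37)=388, (28*13 - 12*27)=40, (12*18 - -18*13)=450, (-18*-34 - -30*18)=1152; twice the area = |2324| = 2324; area = 1162; boundary points = 3 + 4 + 2 + 5 + 4 = 18; strictly interior points = area - boundary/2 + 1 = 1154; answer 1154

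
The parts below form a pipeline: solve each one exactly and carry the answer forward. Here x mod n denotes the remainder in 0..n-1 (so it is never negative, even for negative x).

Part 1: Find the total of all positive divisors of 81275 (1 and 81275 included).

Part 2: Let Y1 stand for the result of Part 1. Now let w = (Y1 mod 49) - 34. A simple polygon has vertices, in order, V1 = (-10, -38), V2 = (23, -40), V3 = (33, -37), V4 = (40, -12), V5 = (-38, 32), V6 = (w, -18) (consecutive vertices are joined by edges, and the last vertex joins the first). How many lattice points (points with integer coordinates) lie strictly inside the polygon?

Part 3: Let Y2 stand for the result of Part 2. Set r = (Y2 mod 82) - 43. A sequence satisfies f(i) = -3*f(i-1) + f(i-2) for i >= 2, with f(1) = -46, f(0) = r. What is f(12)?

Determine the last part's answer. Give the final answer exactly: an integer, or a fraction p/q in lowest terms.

Part 1: 81275 = 5^2 * 3251; sigma = (1 + 5 + 25) * (1 + 3251) = 31 * 3252 = 100812; answer 100812
Part 2: Y1 = 100812; w = -15; cross terms: (-10*-40 - 23*-38)=1274, (23*-37 - 33*-40)=469, (33*-12 - 40*-37)=1084, (40*32 - -38*-12)=824, (-38*-18 - -15*32)=1164, (-15*-38 - -10*-18)=390; twice the area = |5205| = 5205; area = 5205/2; boundary points = 1 + 1 + 1 + 2 + 1 + 5 = 11; strictly interior points = area - boundary/2 + 1 = 2598; answer 2598
Part 3: Y2 = 2598; r = 13; f(2) = -3*(-46) + 1*(13) = 151; iterating: f(2)=151, f(3)=-499, f(4)=1648, f(5)=-5443, f(6)=17977, f(7)=-59374, f(8)=196099, f(9)=-647671, f(10)=2139112, f(11)=-7065007, f(12)=23334133; answer 23334133

23334133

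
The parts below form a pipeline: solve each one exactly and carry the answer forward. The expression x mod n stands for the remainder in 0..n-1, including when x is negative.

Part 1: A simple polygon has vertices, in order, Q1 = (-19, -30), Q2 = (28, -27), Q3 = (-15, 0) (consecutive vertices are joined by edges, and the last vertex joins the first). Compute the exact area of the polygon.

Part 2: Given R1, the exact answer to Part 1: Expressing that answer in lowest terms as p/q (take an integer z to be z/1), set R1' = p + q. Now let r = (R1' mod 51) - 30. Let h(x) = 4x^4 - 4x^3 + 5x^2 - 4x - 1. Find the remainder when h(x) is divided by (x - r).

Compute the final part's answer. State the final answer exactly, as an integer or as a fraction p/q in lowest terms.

Part 1: cross terms: (-19*-27 - 28*-30)=1353, (28*0 - -15*-27)=-405, (-15*-30 - -19*0)=450; twice the area = |1398| = 1398; area = 699; answer 699
Part 2: R1 = 699; threaded value p + q = 700; r = 7; remainder = value at the root: 4*(7)^4 - 4*(7)^3 + 5*(7)^2 - 4*(7)^1 - 1 = (9604) + (-1372) + (245) + (-28) + (-1) = 8448; answer 8448

8448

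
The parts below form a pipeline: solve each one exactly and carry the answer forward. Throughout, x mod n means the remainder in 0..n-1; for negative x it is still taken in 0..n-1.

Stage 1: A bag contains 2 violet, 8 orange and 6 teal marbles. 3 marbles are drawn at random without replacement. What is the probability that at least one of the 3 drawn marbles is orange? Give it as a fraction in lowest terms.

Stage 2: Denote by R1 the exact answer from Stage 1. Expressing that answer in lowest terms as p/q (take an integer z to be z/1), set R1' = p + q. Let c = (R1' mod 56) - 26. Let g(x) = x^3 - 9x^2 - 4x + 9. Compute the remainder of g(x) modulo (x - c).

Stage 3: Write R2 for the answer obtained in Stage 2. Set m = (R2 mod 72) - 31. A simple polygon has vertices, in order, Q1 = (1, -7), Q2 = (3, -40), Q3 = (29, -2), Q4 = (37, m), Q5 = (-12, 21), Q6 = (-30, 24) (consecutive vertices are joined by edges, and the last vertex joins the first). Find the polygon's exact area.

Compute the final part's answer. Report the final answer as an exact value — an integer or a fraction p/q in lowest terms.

Stage 1: total draws C(16,3) = 560; complement C(8,3) = 56; favorable 560 - 56 = 504; P = 9/10; answer 9/10
Stage 2: R1 = 9/10; threaded value p + q = 19; c = -7; remainder = value at the root: 1*(-7)^3 - 9*(-7)^2 - 4*(-7)^1 + 9 = (-343) + (-441) + (28) + (9) = -747; answer -747
Stage 3: R2 = -747; m = 14; cross terms: (1*-40 - 3*-7)=-19, (3*-2 - 29*-40)=1154, (29*14 - 37*-2)=480, (37*21 - -12*14)=945, (-12*24 - -30*21)=342, (-30*-7 - 1*24)=186; twice the area = |3088| = 3088; area = 1544; answer 1544

1544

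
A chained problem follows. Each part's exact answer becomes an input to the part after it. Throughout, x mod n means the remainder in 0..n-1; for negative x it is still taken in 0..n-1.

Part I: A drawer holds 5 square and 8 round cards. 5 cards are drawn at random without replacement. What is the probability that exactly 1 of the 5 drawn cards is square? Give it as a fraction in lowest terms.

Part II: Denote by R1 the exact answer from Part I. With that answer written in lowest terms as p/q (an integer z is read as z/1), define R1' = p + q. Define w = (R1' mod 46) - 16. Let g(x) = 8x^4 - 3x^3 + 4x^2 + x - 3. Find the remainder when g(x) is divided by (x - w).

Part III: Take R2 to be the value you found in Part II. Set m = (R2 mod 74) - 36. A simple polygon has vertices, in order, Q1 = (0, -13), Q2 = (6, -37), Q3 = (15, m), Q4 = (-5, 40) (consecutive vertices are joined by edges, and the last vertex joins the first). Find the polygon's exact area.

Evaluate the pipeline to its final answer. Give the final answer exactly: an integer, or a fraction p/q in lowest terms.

Part I: total draws C(13,5) = 1287; favorable C(5,1)*C(8,4) = 350; P = 350/1287; answer 350/1287
Part II: R1 = 350/1287; threaded value p + q = 1637; w = 11; remainder = value at the root: 8*(11)^4 - 3*(11)^3 + 4*(11)^2 + 1*(11)^1 - 3 = (117128) + (-3993) + (484) + (11) + (-3) = 113627; answer 113627
Part III: R2 = 113627; m = 1; cross terms: (0*-37 - 6*-13)=78, (6*1 - 15*-37)=561, (15*40 - -5*1)=605, (-5*-13 - 0*40)=65; twice the area = |1309| = 1309; area = 1309/2; answer 1309/2

1309/2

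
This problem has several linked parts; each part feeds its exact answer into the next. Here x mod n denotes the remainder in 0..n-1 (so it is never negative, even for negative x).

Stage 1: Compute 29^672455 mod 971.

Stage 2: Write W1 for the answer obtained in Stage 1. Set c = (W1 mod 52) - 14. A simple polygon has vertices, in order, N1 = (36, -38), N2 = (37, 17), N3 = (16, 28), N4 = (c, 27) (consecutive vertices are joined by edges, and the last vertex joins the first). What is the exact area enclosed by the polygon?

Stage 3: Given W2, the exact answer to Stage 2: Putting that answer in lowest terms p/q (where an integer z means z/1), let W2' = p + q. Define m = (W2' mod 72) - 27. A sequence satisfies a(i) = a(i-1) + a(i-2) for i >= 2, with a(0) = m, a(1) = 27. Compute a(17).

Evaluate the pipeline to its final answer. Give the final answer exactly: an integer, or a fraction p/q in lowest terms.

43119

Stage 1: squarings mod 971: 29^1=29, 29^2=841, 29^4=393, 29^8=60, 29^16=687, 29^32=63, 29^64=85, 29^128=428, 29^256=636, 29^512=560, 29^1024=938, 29^2048=118, 29^4096=330, 29^8192=148, 29^16384=542, 29^32768=522, 29^65536=604, 29^131072=691, 29^262144=720, 29^524288=857; 29^672455 = 29^1 * 29^2 * 29^4 * 29^64 * 29^128 * 29^512 * 29^16384 * 29^131072 * 29^524288 = 489 (mod 971); answer 489
Stage 2: W1 = 489; c = 7; cross terms: (36*17 - 37*-38)=2018, (37*28 - 16*17)=764, (16*27 - 7*28)=236, (7*-38 - 36*27)=-1238; twice the area = |1780| = 1780; area = 890; answer 890
Stage 3: W2 = 890; threaded value p + q = 891; m = 0; a(2) = 1*(27) + 1*(0) = 27; iterating: a(2)=27, a(3)=54, a(4)=81, a(5)=135, a(6)=216, a(7)=351, a(8)=567, a(9)=918, a(10)=1485, a(11)=2403, a(12)=3888, a(13)=6291, a(14)=10179, a(15)=16470, a(16)=26649, a(17)=43119; answer 43119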